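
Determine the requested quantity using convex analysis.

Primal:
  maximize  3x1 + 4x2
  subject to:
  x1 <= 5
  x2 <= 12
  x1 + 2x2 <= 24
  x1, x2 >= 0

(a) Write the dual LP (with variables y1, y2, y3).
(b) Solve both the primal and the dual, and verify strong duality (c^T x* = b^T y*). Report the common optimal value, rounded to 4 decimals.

The standard primal-dual pair for 'max c^T x s.t. A x <= b, x >= 0' is:
  Dual:  min b^T y  s.t.  A^T y >= c,  y >= 0.

So the dual LP is:
  minimize  5y1 + 12y2 + 24y3
  subject to:
    y1 + y3 >= 3
    y2 + 2y3 >= 4
    y1, y2, y3 >= 0

Solving the primal: x* = (5, 9.5).
  primal value c^T x* = 53.
Solving the dual: y* = (1, 0, 2).
  dual value b^T y* = 53.
Strong duality: c^T x* = b^T y*. Confirmed.

53


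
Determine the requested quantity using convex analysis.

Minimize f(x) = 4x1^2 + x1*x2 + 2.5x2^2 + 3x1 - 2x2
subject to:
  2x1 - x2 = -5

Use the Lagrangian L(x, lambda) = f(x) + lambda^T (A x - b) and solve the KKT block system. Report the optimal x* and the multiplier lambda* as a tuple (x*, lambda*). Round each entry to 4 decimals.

Form the Lagrangian:
  L(x, lambda) = (1/2) x^T Q x + c^T x + lambda^T (A x - b)
Stationarity (grad_x L = 0): Q x + c + A^T lambda = 0.
Primal feasibility: A x = b.

This gives the KKT block system:
  [ Q   A^T ] [ x     ]   [-c ]
  [ A    0  ] [ lambda ] = [ b ]

Solving the linear system:
  x*      = (-1.6875, 1.625)
  lambda* = (4.4375)
  f(x*)   = 6.9375

x* = (-1.6875, 1.625), lambda* = (4.4375)


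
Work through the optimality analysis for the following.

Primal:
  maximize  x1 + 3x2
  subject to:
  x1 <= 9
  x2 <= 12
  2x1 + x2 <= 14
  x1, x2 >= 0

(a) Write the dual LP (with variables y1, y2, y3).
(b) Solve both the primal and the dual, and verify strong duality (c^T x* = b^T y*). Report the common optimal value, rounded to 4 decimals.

The standard primal-dual pair for 'max c^T x s.t. A x <= b, x >= 0' is:
  Dual:  min b^T y  s.t.  A^T y >= c,  y >= 0.

So the dual LP is:
  minimize  9y1 + 12y2 + 14y3
  subject to:
    y1 + 2y3 >= 1
    y2 + y3 >= 3
    y1, y2, y3 >= 0

Solving the primal: x* = (1, 12).
  primal value c^T x* = 37.
Solving the dual: y* = (0, 2.5, 0.5).
  dual value b^T y* = 37.
Strong duality: c^T x* = b^T y*. Confirmed.

37


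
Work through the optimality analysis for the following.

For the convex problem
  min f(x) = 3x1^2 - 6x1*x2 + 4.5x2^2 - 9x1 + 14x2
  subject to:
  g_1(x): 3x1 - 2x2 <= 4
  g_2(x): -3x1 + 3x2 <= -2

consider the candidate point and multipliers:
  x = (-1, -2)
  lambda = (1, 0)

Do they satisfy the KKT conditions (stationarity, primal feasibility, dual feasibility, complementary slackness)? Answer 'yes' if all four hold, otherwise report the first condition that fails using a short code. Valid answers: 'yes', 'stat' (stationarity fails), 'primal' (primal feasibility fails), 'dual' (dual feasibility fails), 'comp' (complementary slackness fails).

Gradient of f: grad f(x) = Q x + c = (-3, 2)
Constraint values g_i(x) = a_i^T x - b_i:
  g_1((-1, -2)) = -3
  g_2((-1, -2)) = -1
Stationarity residual: grad f(x) + sum_i lambda_i a_i = (0, 0)
  -> stationarity OK
Primal feasibility (all g_i <= 0): OK
Dual feasibility (all lambda_i >= 0): OK
Complementary slackness (lambda_i * g_i(x) = 0 for all i): FAILS

Verdict: the first failing condition is complementary_slackness -> comp.

comp


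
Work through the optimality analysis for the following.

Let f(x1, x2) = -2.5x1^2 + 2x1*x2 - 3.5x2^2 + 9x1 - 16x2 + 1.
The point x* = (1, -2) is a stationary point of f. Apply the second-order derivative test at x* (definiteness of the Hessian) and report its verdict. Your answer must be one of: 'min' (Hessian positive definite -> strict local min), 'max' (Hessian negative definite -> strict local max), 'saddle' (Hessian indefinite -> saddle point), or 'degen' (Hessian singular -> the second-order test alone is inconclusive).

Compute the Hessian H = grad^2 f:
  H = [[-5, 2], [2, -7]]
Verify stationarity: grad f(x*) = H x* + g = (0, 0).
Eigenvalues of H: -8.2361, -3.7639.
Both eigenvalues < 0, so H is negative definite -> x* is a strict local max.

max


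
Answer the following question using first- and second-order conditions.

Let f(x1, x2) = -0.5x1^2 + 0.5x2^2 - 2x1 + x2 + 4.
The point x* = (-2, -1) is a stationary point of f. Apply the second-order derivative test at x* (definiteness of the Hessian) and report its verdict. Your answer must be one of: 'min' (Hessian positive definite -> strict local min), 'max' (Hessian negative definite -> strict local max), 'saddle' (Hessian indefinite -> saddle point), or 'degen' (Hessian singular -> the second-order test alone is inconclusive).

Compute the Hessian H = grad^2 f:
  H = [[-1, 0], [0, 1]]
Verify stationarity: grad f(x*) = H x* + g = (0, 0).
Eigenvalues of H: -1, 1.
Eigenvalues have mixed signs, so H is indefinite -> x* is a saddle point.

saddle


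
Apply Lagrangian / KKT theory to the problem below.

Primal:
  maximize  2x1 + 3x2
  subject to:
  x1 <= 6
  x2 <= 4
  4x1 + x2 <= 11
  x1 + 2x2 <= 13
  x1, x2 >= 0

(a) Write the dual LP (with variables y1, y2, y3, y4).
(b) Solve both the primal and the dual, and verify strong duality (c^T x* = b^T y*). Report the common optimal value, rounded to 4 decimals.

The standard primal-dual pair for 'max c^T x s.t. A x <= b, x >= 0' is:
  Dual:  min b^T y  s.t.  A^T y >= c,  y >= 0.

So the dual LP is:
  minimize  6y1 + 4y2 + 11y3 + 13y4
  subject to:
    y1 + 4y3 + y4 >= 2
    y2 + y3 + 2y4 >= 3
    y1, y2, y3, y4 >= 0

Solving the primal: x* = (1.75, 4).
  primal value c^T x* = 15.5.
Solving the dual: y* = (0, 2.5, 0.5, 0).
  dual value b^T y* = 15.5.
Strong duality: c^T x* = b^T y*. Confirmed.

15.5


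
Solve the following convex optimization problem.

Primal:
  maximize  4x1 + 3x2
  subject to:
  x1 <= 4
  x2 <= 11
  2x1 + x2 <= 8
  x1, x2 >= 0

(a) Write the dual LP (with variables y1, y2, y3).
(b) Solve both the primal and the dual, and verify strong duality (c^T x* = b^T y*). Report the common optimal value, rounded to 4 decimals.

The standard primal-dual pair for 'max c^T x s.t. A x <= b, x >= 0' is:
  Dual:  min b^T y  s.t.  A^T y >= c,  y >= 0.

So the dual LP is:
  minimize  4y1 + 11y2 + 8y3
  subject to:
    y1 + 2y3 >= 4
    y2 + y3 >= 3
    y1, y2, y3 >= 0

Solving the primal: x* = (0, 8).
  primal value c^T x* = 24.
Solving the dual: y* = (0, 0, 3).
  dual value b^T y* = 24.
Strong duality: c^T x* = b^T y*. Confirmed.

24


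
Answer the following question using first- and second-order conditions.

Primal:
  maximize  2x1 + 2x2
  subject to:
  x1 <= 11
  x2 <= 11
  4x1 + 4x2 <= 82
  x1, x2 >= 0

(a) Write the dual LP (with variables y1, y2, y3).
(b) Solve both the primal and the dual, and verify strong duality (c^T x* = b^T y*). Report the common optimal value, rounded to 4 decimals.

The standard primal-dual pair for 'max c^T x s.t. A x <= b, x >= 0' is:
  Dual:  min b^T y  s.t.  A^T y >= c,  y >= 0.

So the dual LP is:
  minimize  11y1 + 11y2 + 82y3
  subject to:
    y1 + 4y3 >= 2
    y2 + 4y3 >= 2
    y1, y2, y3 >= 0

Solving the primal: x* = (9.5, 11).
  primal value c^T x* = 41.
Solving the dual: y* = (0, 0, 0.5).
  dual value b^T y* = 41.
Strong duality: c^T x* = b^T y*. Confirmed.

41


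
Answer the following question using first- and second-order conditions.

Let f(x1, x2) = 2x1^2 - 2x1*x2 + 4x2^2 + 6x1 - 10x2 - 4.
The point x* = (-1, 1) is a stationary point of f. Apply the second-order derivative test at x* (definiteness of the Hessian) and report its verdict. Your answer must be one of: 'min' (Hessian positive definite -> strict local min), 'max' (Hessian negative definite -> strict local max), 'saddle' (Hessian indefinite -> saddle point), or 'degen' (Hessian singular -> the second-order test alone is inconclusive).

Compute the Hessian H = grad^2 f:
  H = [[4, -2], [-2, 8]]
Verify stationarity: grad f(x*) = H x* + g = (0, 0).
Eigenvalues of H: 3.1716, 8.8284.
Both eigenvalues > 0, so H is positive definite -> x* is a strict local min.

min


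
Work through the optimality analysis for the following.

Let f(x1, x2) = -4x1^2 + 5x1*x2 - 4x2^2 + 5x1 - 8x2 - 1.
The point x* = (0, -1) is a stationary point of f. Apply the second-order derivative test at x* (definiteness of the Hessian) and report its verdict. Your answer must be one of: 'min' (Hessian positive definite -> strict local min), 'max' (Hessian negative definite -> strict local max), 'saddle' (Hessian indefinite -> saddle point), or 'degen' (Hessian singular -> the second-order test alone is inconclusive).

Compute the Hessian H = grad^2 f:
  H = [[-8, 5], [5, -8]]
Verify stationarity: grad f(x*) = H x* + g = (0, 0).
Eigenvalues of H: -13, -3.
Both eigenvalues < 0, so H is negative definite -> x* is a strict local max.

max


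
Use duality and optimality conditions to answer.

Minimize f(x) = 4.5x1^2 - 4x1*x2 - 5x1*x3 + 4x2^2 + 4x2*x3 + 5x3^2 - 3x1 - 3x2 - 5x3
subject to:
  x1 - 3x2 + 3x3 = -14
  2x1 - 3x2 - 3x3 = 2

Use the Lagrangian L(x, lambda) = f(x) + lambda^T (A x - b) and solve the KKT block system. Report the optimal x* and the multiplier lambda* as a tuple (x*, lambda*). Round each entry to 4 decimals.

Form the Lagrangian:
  L(x, lambda) = (1/2) x^T Q x + c^T x + lambda^T (A x - b)
Stationarity (grad_x L = 0): Q x + c + A^T lambda = 0.
Primal feasibility: A x = b.

This gives the KKT block system:
  [ Q   A^T ] [ x     ]   [-c ]
  [ A    0  ] [ lambda ] = [ b ]

Solving the linear system:
  x*      = (0.0708, 2.0354, -2.6549)
  lambda* = (4.3569, -3.5634)
  f(x*)   = 37.5398

x* = (0.0708, 2.0354, -2.6549), lambda* = (4.3569, -3.5634)


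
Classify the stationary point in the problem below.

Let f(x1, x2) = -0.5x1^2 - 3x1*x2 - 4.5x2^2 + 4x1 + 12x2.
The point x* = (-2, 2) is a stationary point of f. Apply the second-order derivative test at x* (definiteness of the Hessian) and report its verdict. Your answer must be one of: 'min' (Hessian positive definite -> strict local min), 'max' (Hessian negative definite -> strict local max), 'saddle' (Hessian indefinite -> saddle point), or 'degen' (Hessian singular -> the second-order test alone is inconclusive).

Compute the Hessian H = grad^2 f:
  H = [[-1, -3], [-3, -9]]
Verify stationarity: grad f(x*) = H x* + g = (0, 0).
Eigenvalues of H: -10, 0.
H has a zero eigenvalue (singular; negative semidefinite but not definite), so H is neither positive definite, negative definite, nor indefinite. The second-order test alone is inconclusive -> degen.
(Indeed, f is constant along the null direction of H through x*, so x* is not a strict local extremum.)

degen


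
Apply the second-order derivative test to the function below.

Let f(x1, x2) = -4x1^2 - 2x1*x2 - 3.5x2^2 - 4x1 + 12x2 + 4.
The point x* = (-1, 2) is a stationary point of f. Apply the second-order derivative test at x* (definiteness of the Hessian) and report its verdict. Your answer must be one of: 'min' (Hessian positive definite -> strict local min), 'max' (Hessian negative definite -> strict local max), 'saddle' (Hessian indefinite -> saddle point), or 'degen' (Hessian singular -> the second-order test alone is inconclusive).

Compute the Hessian H = grad^2 f:
  H = [[-8, -2], [-2, -7]]
Verify stationarity: grad f(x*) = H x* + g = (0, 0).
Eigenvalues of H: -9.5616, -5.4384.
Both eigenvalues < 0, so H is negative definite -> x* is a strict local max.

max


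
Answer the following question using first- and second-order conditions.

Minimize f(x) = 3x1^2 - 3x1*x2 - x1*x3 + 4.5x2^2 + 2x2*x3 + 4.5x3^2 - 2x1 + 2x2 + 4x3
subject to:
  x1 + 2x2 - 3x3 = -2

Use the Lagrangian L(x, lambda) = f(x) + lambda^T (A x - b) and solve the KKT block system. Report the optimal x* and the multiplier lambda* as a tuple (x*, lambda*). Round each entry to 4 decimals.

Form the Lagrangian:
  L(x, lambda) = (1/2) x^T Q x + c^T x + lambda^T (A x - b)
Stationarity (grad_x L = 0): Q x + c + A^T lambda = 0.
Primal feasibility: A x = b.

This gives the KKT block system:
  [ Q   A^T ] [ x     ]   [-c ]
  [ A    0  ] [ lambda ] = [ b ]

Solving the linear system:
  x*      = (-0.2081, -0.6516, 0.1629)
  lambda* = (1.457)
  f(x*)   = 1.3394

x* = (-0.2081, -0.6516, 0.1629), lambda* = (1.457)


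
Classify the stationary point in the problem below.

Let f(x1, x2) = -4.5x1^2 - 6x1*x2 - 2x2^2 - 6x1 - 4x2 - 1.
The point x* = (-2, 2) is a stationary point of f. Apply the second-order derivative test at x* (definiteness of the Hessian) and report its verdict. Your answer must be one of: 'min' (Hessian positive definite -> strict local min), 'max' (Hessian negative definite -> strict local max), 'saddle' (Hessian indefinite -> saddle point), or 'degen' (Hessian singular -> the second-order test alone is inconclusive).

Compute the Hessian H = grad^2 f:
  H = [[-9, -6], [-6, -4]]
Verify stationarity: grad f(x*) = H x* + g = (0, 0).
Eigenvalues of H: -13, 0.
H has a zero eigenvalue (singular; negative semidefinite but not definite), so H is neither positive definite, negative definite, nor indefinite. The second-order test alone is inconclusive -> degen.
(Indeed, f is constant along the null direction of H through x*, so x* is not a strict local extremum.)

degen


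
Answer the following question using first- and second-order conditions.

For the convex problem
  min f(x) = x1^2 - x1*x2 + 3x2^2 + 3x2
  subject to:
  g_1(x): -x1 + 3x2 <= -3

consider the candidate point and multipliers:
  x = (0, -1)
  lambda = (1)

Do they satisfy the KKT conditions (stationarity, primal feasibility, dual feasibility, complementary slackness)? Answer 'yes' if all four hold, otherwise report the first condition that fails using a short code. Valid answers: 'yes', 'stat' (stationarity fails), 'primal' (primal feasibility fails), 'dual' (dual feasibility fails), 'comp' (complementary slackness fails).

Gradient of f: grad f(x) = Q x + c = (1, -3)
Constraint values g_i(x) = a_i^T x - b_i:
  g_1((0, -1)) = 0
Stationarity residual: grad f(x) + sum_i lambda_i a_i = (0, 0)
  -> stationarity OK
Primal feasibility (all g_i <= 0): OK
Dual feasibility (all lambda_i >= 0): OK
Complementary slackness (lambda_i * g_i(x) = 0 for all i): OK

Verdict: yes, KKT holds.

yes


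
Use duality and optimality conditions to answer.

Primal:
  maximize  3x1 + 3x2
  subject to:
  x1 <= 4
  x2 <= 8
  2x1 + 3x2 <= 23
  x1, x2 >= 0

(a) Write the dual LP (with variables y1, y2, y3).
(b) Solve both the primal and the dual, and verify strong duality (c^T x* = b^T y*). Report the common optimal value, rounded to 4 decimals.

The standard primal-dual pair for 'max c^T x s.t. A x <= b, x >= 0' is:
  Dual:  min b^T y  s.t.  A^T y >= c,  y >= 0.

So the dual LP is:
  minimize  4y1 + 8y2 + 23y3
  subject to:
    y1 + 2y3 >= 3
    y2 + 3y3 >= 3
    y1, y2, y3 >= 0

Solving the primal: x* = (4, 5).
  primal value c^T x* = 27.
Solving the dual: y* = (1, 0, 1).
  dual value b^T y* = 27.
Strong duality: c^T x* = b^T y*. Confirmed.

27


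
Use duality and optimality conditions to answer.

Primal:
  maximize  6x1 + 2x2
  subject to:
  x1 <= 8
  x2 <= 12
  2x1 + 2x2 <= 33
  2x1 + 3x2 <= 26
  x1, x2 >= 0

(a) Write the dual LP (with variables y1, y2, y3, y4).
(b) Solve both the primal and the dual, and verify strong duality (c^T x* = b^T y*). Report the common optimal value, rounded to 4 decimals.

The standard primal-dual pair for 'max c^T x s.t. A x <= b, x >= 0' is:
  Dual:  min b^T y  s.t.  A^T y >= c,  y >= 0.

So the dual LP is:
  minimize  8y1 + 12y2 + 33y3 + 26y4
  subject to:
    y1 + 2y3 + 2y4 >= 6
    y2 + 2y3 + 3y4 >= 2
    y1, y2, y3, y4 >= 0

Solving the primal: x* = (8, 3.3333).
  primal value c^T x* = 54.6667.
Solving the dual: y* = (4.6667, 0, 0, 0.6667).
  dual value b^T y* = 54.6667.
Strong duality: c^T x* = b^T y*. Confirmed.

54.6667


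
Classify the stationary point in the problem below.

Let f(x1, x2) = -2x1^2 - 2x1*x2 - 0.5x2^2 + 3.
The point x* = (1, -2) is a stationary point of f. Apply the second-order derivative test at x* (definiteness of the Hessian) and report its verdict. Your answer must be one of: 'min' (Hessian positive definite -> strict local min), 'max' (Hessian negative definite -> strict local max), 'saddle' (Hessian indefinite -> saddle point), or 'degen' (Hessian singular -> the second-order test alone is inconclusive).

Compute the Hessian H = grad^2 f:
  H = [[-4, -2], [-2, -1]]
Verify stationarity: grad f(x*) = H x* + g = (0, 0).
Eigenvalues of H: -5, 0.
H has a zero eigenvalue (singular; negative semidefinite but not definite), so H is neither positive definite, negative definite, nor indefinite. The second-order test alone is inconclusive -> degen.
(Indeed, f is constant along the null direction of H through x*, so x* is not a strict local extremum.)

degen


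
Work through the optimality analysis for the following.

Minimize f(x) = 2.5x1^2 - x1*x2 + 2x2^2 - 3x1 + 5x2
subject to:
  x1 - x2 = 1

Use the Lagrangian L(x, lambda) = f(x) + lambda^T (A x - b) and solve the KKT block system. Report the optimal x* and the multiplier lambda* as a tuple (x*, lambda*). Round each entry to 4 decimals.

Form the Lagrangian:
  L(x, lambda) = (1/2) x^T Q x + c^T x + lambda^T (A x - b)
Stationarity (grad_x L = 0): Q x + c + A^T lambda = 0.
Primal feasibility: A x = b.

This gives the KKT block system:
  [ Q   A^T ] [ x     ]   [-c ]
  [ A    0  ] [ lambda ] = [ b ]

Solving the linear system:
  x*      = (0.1429, -0.8571)
  lambda* = (1.4286)
  f(x*)   = -3.0714

x* = (0.1429, -0.8571), lambda* = (1.4286)


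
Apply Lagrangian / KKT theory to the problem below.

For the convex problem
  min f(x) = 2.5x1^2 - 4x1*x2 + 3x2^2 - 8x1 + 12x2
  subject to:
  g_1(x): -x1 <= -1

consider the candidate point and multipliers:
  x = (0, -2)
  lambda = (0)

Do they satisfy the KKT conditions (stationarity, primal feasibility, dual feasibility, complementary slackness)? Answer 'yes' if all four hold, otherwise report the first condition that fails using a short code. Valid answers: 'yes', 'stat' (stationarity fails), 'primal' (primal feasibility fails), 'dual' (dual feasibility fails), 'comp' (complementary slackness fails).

Gradient of f: grad f(x) = Q x + c = (0, 0)
Constraint values g_i(x) = a_i^T x - b_i:
  g_1((0, -2)) = 1
Stationarity residual: grad f(x) + sum_i lambda_i a_i = (0, 0)
  -> stationarity OK
Primal feasibility (all g_i <= 0): FAILS
Dual feasibility (all lambda_i >= 0): OK
Complementary slackness (lambda_i * g_i(x) = 0 for all i): OK

Verdict: the first failing condition is primal_feasibility -> primal.

primal


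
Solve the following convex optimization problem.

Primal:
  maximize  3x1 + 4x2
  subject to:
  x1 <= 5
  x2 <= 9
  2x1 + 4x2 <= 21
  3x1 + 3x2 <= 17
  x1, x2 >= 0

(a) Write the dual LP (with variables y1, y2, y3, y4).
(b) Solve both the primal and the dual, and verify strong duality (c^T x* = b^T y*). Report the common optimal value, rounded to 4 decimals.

The standard primal-dual pair for 'max c^T x s.t. A x <= b, x >= 0' is:
  Dual:  min b^T y  s.t.  A^T y >= c,  y >= 0.

So the dual LP is:
  minimize  5y1 + 9y2 + 21y3 + 17y4
  subject to:
    y1 + 2y3 + 3y4 >= 3
    y2 + 4y3 + 3y4 >= 4
    y1, y2, y3, y4 >= 0

Solving the primal: x* = (0.8333, 4.8333).
  primal value c^T x* = 21.8333.
Solving the dual: y* = (0, 0, 0.5, 0.6667).
  dual value b^T y* = 21.8333.
Strong duality: c^T x* = b^T y*. Confirmed.

21.8333


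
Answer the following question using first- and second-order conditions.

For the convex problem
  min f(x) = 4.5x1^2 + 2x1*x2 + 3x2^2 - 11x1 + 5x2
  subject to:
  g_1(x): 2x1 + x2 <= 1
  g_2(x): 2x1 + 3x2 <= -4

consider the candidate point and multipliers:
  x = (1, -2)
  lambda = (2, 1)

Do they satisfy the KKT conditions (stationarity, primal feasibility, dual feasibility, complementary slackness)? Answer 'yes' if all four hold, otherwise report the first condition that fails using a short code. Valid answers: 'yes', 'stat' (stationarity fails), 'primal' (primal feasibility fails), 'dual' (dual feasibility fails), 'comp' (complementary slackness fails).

Gradient of f: grad f(x) = Q x + c = (-6, -5)
Constraint values g_i(x) = a_i^T x - b_i:
  g_1((1, -2)) = -1
  g_2((1, -2)) = 0
Stationarity residual: grad f(x) + sum_i lambda_i a_i = (0, 0)
  -> stationarity OK
Primal feasibility (all g_i <= 0): OK
Dual feasibility (all lambda_i >= 0): OK
Complementary slackness (lambda_i * g_i(x) = 0 for all i): FAILS

Verdict: the first failing condition is complementary_slackness -> comp.

comp


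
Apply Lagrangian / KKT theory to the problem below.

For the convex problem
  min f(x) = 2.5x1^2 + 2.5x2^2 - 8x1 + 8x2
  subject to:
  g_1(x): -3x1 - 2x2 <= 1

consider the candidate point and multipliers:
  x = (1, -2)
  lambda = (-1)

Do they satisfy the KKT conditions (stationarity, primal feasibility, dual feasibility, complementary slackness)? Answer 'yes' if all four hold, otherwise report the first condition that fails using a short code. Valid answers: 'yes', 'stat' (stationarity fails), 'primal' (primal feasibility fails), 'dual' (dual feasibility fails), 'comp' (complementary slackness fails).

Gradient of f: grad f(x) = Q x + c = (-3, -2)
Constraint values g_i(x) = a_i^T x - b_i:
  g_1((1, -2)) = 0
Stationarity residual: grad f(x) + sum_i lambda_i a_i = (0, 0)
  -> stationarity OK
Primal feasibility (all g_i <= 0): OK
Dual feasibility (all lambda_i >= 0): FAILS
Complementary slackness (lambda_i * g_i(x) = 0 for all i): OK

Verdict: the first failing condition is dual_feasibility -> dual.

dual


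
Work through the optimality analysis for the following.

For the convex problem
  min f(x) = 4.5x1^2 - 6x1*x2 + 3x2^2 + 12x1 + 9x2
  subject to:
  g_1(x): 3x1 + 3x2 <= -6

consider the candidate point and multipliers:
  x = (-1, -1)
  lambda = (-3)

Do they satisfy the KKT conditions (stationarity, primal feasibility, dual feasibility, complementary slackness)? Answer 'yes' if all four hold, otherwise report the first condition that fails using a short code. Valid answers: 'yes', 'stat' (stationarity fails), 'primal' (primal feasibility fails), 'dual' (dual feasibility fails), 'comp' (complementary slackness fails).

Gradient of f: grad f(x) = Q x + c = (9, 9)
Constraint values g_i(x) = a_i^T x - b_i:
  g_1((-1, -1)) = 0
Stationarity residual: grad f(x) + sum_i lambda_i a_i = (0, 0)
  -> stationarity OK
Primal feasibility (all g_i <= 0): OK
Dual feasibility (all lambda_i >= 0): FAILS
Complementary slackness (lambda_i * g_i(x) = 0 for all i): OK

Verdict: the first failing condition is dual_feasibility -> dual.

dual


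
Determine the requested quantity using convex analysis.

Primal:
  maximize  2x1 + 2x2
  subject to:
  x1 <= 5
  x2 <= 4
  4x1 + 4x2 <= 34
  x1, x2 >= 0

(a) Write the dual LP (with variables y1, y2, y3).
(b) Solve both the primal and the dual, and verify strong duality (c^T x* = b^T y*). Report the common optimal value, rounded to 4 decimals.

The standard primal-dual pair for 'max c^T x s.t. A x <= b, x >= 0' is:
  Dual:  min b^T y  s.t.  A^T y >= c,  y >= 0.

So the dual LP is:
  minimize  5y1 + 4y2 + 34y3
  subject to:
    y1 + 4y3 >= 2
    y2 + 4y3 >= 2
    y1, y2, y3 >= 0

Solving the primal: x* = (4.5, 4).
  primal value c^T x* = 17.
Solving the dual: y* = (0, 0, 0.5).
  dual value b^T y* = 17.
Strong duality: c^T x* = b^T y*. Confirmed.

17


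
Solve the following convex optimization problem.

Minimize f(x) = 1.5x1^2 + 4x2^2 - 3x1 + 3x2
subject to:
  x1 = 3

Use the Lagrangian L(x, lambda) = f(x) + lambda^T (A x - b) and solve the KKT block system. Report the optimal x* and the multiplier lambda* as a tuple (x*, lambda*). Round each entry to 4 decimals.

Form the Lagrangian:
  L(x, lambda) = (1/2) x^T Q x + c^T x + lambda^T (A x - b)
Stationarity (grad_x L = 0): Q x + c + A^T lambda = 0.
Primal feasibility: A x = b.

This gives the KKT block system:
  [ Q   A^T ] [ x     ]   [-c ]
  [ A    0  ] [ lambda ] = [ b ]

Solving the linear system:
  x*      = (3, -0.375)
  lambda* = (-6)
  f(x*)   = 3.9375

x* = (3, -0.375), lambda* = (-6)


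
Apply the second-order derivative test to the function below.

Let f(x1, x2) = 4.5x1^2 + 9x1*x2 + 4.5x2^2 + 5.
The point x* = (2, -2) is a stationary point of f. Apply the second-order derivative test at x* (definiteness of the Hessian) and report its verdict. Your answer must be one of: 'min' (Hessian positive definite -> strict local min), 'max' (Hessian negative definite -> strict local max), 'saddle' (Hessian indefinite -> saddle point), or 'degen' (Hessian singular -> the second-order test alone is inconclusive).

Compute the Hessian H = grad^2 f:
  H = [[9, 9], [9, 9]]
Verify stationarity: grad f(x*) = H x* + g = (0, 0).
Eigenvalues of H: 0, 18.
H has a zero eigenvalue (singular; positive semidefinite but not definite), so H is neither positive definite, negative definite, nor indefinite. The second-order test alone is inconclusive -> degen.
(Indeed, f is constant along the null direction of H through x*, so x* is not a strict local extremum.)

degen


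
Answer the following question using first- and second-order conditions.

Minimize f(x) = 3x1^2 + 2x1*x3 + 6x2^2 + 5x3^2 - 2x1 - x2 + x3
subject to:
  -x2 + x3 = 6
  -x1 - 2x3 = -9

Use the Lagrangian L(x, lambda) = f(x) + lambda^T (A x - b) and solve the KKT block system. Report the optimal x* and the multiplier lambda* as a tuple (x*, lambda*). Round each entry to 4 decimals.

Form the Lagrangian:
  L(x, lambda) = (1/2) x^T Q x + c^T x + lambda^T (A x - b)
Stationarity (grad_x L = 0): Q x + c + A^T lambda = 0.
Primal feasibility: A x = b.

This gives the KKT block system:
  [ Q   A^T ] [ x     ]   [-c ]
  [ A    0  ] [ lambda ] = [ b ]

Solving the linear system:
  x*      = (0.6842, -1.8421, 4.1579)
  lambda* = (-23.1053, 10.4211)
  f(x*)   = 118.5263

x* = (0.6842, -1.8421, 4.1579), lambda* = (-23.1053, 10.4211)


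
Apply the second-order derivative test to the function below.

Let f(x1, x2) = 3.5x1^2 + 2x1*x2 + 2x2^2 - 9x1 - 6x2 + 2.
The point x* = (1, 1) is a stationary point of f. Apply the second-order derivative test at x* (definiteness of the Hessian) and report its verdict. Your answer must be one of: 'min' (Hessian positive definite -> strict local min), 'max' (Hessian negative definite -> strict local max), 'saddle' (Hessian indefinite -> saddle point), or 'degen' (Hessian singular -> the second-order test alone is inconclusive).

Compute the Hessian H = grad^2 f:
  H = [[7, 2], [2, 4]]
Verify stationarity: grad f(x*) = H x* + g = (0, 0).
Eigenvalues of H: 3, 8.
Both eigenvalues > 0, so H is positive definite -> x* is a strict local min.

min


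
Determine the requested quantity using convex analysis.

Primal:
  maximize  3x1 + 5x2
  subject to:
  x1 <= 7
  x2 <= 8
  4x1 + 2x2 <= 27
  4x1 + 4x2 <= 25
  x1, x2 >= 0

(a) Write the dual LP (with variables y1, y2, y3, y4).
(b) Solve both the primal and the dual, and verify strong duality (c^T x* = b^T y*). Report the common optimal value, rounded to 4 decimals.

The standard primal-dual pair for 'max c^T x s.t. A x <= b, x >= 0' is:
  Dual:  min b^T y  s.t.  A^T y >= c,  y >= 0.

So the dual LP is:
  minimize  7y1 + 8y2 + 27y3 + 25y4
  subject to:
    y1 + 4y3 + 4y4 >= 3
    y2 + 2y3 + 4y4 >= 5
    y1, y2, y3, y4 >= 0

Solving the primal: x* = (0, 6.25).
  primal value c^T x* = 31.25.
Solving the dual: y* = (0, 0, 0, 1.25).
  dual value b^T y* = 31.25.
Strong duality: c^T x* = b^T y*. Confirmed.

31.25


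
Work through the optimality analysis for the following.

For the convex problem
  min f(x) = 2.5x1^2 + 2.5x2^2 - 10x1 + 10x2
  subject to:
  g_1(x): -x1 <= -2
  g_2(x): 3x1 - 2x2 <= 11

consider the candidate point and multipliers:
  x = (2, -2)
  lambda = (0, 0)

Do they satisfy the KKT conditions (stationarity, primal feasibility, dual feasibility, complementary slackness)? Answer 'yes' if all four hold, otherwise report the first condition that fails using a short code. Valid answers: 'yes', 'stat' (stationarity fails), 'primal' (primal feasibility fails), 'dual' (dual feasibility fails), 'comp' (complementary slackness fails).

Gradient of f: grad f(x) = Q x + c = (0, 0)
Constraint values g_i(x) = a_i^T x - b_i:
  g_1((2, -2)) = 0
  g_2((2, -2)) = -1
Stationarity residual: grad f(x) + sum_i lambda_i a_i = (0, 0)
  -> stationarity OK
Primal feasibility (all g_i <= 0): OK
Dual feasibility (all lambda_i >= 0): OK
Complementary slackness (lambda_i * g_i(x) = 0 for all i): OK

Verdict: yes, KKT holds.

yes


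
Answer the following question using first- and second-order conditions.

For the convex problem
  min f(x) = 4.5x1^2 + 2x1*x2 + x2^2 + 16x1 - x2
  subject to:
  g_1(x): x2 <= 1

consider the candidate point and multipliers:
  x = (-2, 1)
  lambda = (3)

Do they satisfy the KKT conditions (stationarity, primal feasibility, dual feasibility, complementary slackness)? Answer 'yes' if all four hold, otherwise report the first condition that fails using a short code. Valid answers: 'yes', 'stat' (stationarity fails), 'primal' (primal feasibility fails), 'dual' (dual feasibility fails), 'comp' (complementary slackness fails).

Gradient of f: grad f(x) = Q x + c = (0, -3)
Constraint values g_i(x) = a_i^T x - b_i:
  g_1((-2, 1)) = 0
Stationarity residual: grad f(x) + sum_i lambda_i a_i = (0, 0)
  -> stationarity OK
Primal feasibility (all g_i <= 0): OK
Dual feasibility (all lambda_i >= 0): OK
Complementary slackness (lambda_i * g_i(x) = 0 for all i): OK

Verdict: yes, KKT holds.

yes


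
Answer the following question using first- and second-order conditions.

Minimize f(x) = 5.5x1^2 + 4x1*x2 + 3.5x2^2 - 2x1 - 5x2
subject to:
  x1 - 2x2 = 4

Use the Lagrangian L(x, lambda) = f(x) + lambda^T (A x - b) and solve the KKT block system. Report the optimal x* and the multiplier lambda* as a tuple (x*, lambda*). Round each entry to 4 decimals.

Form the Lagrangian:
  L(x, lambda) = (1/2) x^T Q x + c^T x + lambda^T (A x - b)
Stationarity (grad_x L = 0): Q x + c + A^T lambda = 0.
Primal feasibility: A x = b.

This gives the KKT block system:
  [ Q   A^T ] [ x     ]   [-c ]
  [ A    0  ] [ lambda ] = [ b ]

Solving the linear system:
  x*      = (1.1642, -1.4179)
  lambda* = (-5.1343)
  f(x*)   = 12.6493

x* = (1.1642, -1.4179), lambda* = (-5.1343)


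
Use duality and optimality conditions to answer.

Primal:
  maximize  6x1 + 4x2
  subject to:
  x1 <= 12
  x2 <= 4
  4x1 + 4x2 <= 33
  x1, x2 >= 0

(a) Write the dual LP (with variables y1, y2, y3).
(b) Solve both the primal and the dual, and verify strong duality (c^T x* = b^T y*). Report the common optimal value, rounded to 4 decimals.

The standard primal-dual pair for 'max c^T x s.t. A x <= b, x >= 0' is:
  Dual:  min b^T y  s.t.  A^T y >= c,  y >= 0.

So the dual LP is:
  minimize  12y1 + 4y2 + 33y3
  subject to:
    y1 + 4y3 >= 6
    y2 + 4y3 >= 4
    y1, y2, y3 >= 0

Solving the primal: x* = (8.25, 0).
  primal value c^T x* = 49.5.
Solving the dual: y* = (0, 0, 1.5).
  dual value b^T y* = 49.5.
Strong duality: c^T x* = b^T y*. Confirmed.

49.5


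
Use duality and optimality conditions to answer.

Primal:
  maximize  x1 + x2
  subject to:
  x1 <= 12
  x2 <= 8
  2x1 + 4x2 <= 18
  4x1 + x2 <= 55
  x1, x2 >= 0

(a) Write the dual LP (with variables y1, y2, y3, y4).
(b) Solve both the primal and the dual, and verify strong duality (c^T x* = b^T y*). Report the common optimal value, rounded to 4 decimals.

The standard primal-dual pair for 'max c^T x s.t. A x <= b, x >= 0' is:
  Dual:  min b^T y  s.t.  A^T y >= c,  y >= 0.

So the dual LP is:
  minimize  12y1 + 8y2 + 18y3 + 55y4
  subject to:
    y1 + 2y3 + 4y4 >= 1
    y2 + 4y3 + y4 >= 1
    y1, y2, y3, y4 >= 0

Solving the primal: x* = (9, 0).
  primal value c^T x* = 9.
Solving the dual: y* = (0, 0, 0.5, 0).
  dual value b^T y* = 9.
Strong duality: c^T x* = b^T y*. Confirmed.

9


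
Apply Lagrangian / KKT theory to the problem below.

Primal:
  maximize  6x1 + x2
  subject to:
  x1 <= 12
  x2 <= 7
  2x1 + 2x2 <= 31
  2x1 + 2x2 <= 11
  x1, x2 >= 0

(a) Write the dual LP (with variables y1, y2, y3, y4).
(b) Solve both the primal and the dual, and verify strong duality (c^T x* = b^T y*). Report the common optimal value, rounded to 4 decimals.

The standard primal-dual pair for 'max c^T x s.t. A x <= b, x >= 0' is:
  Dual:  min b^T y  s.t.  A^T y >= c,  y >= 0.

So the dual LP is:
  minimize  12y1 + 7y2 + 31y3 + 11y4
  subject to:
    y1 + 2y3 + 2y4 >= 6
    y2 + 2y3 + 2y4 >= 1
    y1, y2, y3, y4 >= 0

Solving the primal: x* = (5.5, 0).
  primal value c^T x* = 33.
Solving the dual: y* = (0, 0, 0, 3).
  dual value b^T y* = 33.
Strong duality: c^T x* = b^T y*. Confirmed.

33


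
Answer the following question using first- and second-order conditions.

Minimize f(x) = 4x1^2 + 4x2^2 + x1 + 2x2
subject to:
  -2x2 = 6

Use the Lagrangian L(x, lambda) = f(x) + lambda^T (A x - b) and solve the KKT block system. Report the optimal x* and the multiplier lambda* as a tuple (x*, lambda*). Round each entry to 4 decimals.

Form the Lagrangian:
  L(x, lambda) = (1/2) x^T Q x + c^T x + lambda^T (A x - b)
Stationarity (grad_x L = 0): Q x + c + A^T lambda = 0.
Primal feasibility: A x = b.

This gives the KKT block system:
  [ Q   A^T ] [ x     ]   [-c ]
  [ A    0  ] [ lambda ] = [ b ]

Solving the linear system:
  x*      = (-0.125, -3)
  lambda* = (-11)
  f(x*)   = 29.9375

x* = (-0.125, -3), lambda* = (-11)


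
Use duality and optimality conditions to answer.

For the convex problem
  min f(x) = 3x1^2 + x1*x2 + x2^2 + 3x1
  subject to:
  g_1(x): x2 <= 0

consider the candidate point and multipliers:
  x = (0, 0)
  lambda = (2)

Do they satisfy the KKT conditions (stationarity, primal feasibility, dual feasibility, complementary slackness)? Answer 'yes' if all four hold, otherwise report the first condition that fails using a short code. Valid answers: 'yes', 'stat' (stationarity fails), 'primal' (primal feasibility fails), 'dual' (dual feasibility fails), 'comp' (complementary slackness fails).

Gradient of f: grad f(x) = Q x + c = (3, 0)
Constraint values g_i(x) = a_i^T x - b_i:
  g_1((0, 0)) = 0
Stationarity residual: grad f(x) + sum_i lambda_i a_i = (3, 2)
  -> stationarity FAILS
Primal feasibility (all g_i <= 0): OK
Dual feasibility (all lambda_i >= 0): OK
Complementary slackness (lambda_i * g_i(x) = 0 for all i): OK

Verdict: the first failing condition is stationarity -> stat.

stat


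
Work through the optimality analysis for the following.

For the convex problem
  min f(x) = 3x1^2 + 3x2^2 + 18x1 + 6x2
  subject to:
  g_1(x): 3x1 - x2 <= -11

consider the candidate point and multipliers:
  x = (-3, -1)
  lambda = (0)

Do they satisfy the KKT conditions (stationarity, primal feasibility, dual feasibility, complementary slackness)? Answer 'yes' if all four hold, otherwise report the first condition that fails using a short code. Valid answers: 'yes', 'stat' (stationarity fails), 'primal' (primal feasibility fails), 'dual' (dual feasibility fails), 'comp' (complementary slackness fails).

Gradient of f: grad f(x) = Q x + c = (0, 0)
Constraint values g_i(x) = a_i^T x - b_i:
  g_1((-3, -1)) = 3
Stationarity residual: grad f(x) + sum_i lambda_i a_i = (0, 0)
  -> stationarity OK
Primal feasibility (all g_i <= 0): FAILS
Dual feasibility (all lambda_i >= 0): OK
Complementary slackness (lambda_i * g_i(x) = 0 for all i): OK

Verdict: the first failing condition is primal_feasibility -> primal.

primal


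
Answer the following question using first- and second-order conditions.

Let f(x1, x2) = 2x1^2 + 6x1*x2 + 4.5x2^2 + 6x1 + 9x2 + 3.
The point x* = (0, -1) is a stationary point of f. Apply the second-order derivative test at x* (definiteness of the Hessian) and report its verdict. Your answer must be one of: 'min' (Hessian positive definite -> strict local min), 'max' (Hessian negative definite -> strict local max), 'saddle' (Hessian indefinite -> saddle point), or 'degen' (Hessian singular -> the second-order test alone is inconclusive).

Compute the Hessian H = grad^2 f:
  H = [[4, 6], [6, 9]]
Verify stationarity: grad f(x*) = H x* + g = (0, 0).
Eigenvalues of H: 0, 13.
H has a zero eigenvalue (singular; positive semidefinite but not definite), so H is neither positive definite, negative definite, nor indefinite. The second-order test alone is inconclusive -> degen.
(Indeed, f is constant along the null direction of H through x*, so x* is not a strict local extremum.)

degen


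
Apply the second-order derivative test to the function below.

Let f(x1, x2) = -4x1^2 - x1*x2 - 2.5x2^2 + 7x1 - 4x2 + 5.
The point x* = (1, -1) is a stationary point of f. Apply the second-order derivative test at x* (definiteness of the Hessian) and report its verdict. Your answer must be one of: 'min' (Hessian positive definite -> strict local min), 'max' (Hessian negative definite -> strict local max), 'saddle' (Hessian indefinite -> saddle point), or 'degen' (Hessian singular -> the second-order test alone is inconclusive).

Compute the Hessian H = grad^2 f:
  H = [[-8, -1], [-1, -5]]
Verify stationarity: grad f(x*) = H x* + g = (0, 0).
Eigenvalues of H: -8.3028, -4.6972.
Both eigenvalues < 0, so H is negative definite -> x* is a strict local max.

max


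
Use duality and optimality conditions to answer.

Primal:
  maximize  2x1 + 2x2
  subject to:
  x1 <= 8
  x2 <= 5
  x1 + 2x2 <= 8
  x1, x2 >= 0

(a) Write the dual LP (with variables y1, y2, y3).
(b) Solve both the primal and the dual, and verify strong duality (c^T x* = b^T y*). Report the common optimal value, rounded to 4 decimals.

The standard primal-dual pair for 'max c^T x s.t. A x <= b, x >= 0' is:
  Dual:  min b^T y  s.t.  A^T y >= c,  y >= 0.

So the dual LP is:
  minimize  8y1 + 5y2 + 8y3
  subject to:
    y1 + y3 >= 2
    y2 + 2y3 >= 2
    y1, y2, y3 >= 0

Solving the primal: x* = (8, 0).
  primal value c^T x* = 16.
Solving the dual: y* = (1, 0, 1).
  dual value b^T y* = 16.
Strong duality: c^T x* = b^T y*. Confirmed.

16


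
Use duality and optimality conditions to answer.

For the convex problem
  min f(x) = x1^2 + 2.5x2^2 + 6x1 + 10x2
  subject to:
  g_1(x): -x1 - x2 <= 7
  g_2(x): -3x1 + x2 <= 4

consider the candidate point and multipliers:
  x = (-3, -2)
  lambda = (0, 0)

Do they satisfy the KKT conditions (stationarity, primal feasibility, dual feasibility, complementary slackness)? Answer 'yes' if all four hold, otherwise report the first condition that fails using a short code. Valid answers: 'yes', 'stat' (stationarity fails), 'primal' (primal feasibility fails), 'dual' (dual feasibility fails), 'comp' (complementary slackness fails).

Gradient of f: grad f(x) = Q x + c = (0, 0)
Constraint values g_i(x) = a_i^T x - b_i:
  g_1((-3, -2)) = -2
  g_2((-3, -2)) = 3
Stationarity residual: grad f(x) + sum_i lambda_i a_i = (0, 0)
  -> stationarity OK
Primal feasibility (all g_i <= 0): FAILS
Dual feasibility (all lambda_i >= 0): OK
Complementary slackness (lambda_i * g_i(x) = 0 for all i): OK

Verdict: the first failing condition is primal_feasibility -> primal.

primal


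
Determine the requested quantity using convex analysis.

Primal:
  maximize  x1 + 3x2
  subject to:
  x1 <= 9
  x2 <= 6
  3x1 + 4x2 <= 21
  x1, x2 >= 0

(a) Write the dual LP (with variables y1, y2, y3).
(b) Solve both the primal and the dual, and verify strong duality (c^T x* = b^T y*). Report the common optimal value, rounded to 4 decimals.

The standard primal-dual pair for 'max c^T x s.t. A x <= b, x >= 0' is:
  Dual:  min b^T y  s.t.  A^T y >= c,  y >= 0.

So the dual LP is:
  minimize  9y1 + 6y2 + 21y3
  subject to:
    y1 + 3y3 >= 1
    y2 + 4y3 >= 3
    y1, y2, y3 >= 0

Solving the primal: x* = (0, 5.25).
  primal value c^T x* = 15.75.
Solving the dual: y* = (0, 0, 0.75).
  dual value b^T y* = 15.75.
Strong duality: c^T x* = b^T y*. Confirmed.

15.75


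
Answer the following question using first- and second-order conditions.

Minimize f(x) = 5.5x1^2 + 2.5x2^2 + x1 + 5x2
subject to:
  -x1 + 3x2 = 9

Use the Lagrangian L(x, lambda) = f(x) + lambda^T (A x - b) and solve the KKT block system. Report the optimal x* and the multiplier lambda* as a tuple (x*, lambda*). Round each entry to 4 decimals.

Form the Lagrangian:
  L(x, lambda) = (1/2) x^T Q x + c^T x + lambda^T (A x - b)
Stationarity (grad_x L = 0): Q x + c + A^T lambda = 0.
Primal feasibility: A x = b.

This gives the KKT block system:
  [ Q   A^T ] [ x     ]   [-c ]
  [ A    0  ] [ lambda ] = [ b ]

Solving the linear system:
  x*      = (-0.6635, 2.7788)
  lambda* = (-6.2981)
  f(x*)   = 34.9567

x* = (-0.6635, 2.7788), lambda* = (-6.2981)
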